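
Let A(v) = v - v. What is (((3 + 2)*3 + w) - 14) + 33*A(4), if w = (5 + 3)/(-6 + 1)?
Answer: -⅗ ≈ -0.60000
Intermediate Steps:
w = -8/5 (w = 8/(-5) = 8*(-⅕) = -8/5 ≈ -1.6000)
A(v) = 0
(((3 + 2)*3 + w) - 14) + 33*A(4) = (((3 + 2)*3 - 8/5) - 14) + 33*0 = ((5*3 - 8/5) - 14) + 0 = ((15 - 8/5) - 14) + 0 = (67/5 - 14) + 0 = -⅗ + 0 = -⅗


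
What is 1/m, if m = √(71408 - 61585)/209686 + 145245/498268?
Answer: 795505279773982883340/231888984584608938437 - 13014738217273816*√9823/231888984584608938437 ≈ 3.4250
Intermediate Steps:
m = 145245/498268 + √9823/209686 (m = √9823*(1/209686) + 145245*(1/498268) = √9823/209686 + 145245/498268 = 145245/498268 + √9823/209686 ≈ 0.29197)
1/m = 1/(145245/498268 + √9823/209686)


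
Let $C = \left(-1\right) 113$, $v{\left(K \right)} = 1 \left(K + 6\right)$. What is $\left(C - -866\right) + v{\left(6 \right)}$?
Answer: $765$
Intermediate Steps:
$v{\left(K \right)} = 6 + K$ ($v{\left(K \right)} = 1 \left(6 + K\right) = 6 + K$)
$C = -113$
$\left(C - -866\right) + v{\left(6 \right)} = \left(-113 - -866\right) + \left(6 + 6\right) = \left(-113 + 866\right) + 12 = 753 + 12 = 765$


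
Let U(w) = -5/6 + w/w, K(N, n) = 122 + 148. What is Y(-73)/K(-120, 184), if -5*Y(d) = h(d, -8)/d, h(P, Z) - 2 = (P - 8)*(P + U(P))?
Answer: 11803/197100 ≈ 0.059883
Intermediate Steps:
K(N, n) = 270
U(w) = ⅙ (U(w) = -5*⅙ + 1 = -⅚ + 1 = ⅙)
h(P, Z) = 2 + (-8 + P)*(⅙ + P) (h(P, Z) = 2 + (P - 8)*(P + ⅙) = 2 + (-8 + P)*(⅙ + P))
Y(d) = -(⅔ + d² - 47*d/6)/(5*d)
Y(-73)/K(-120, 184) = (47/30 - 2/15/(-73) - ⅕*(-73))/270 = (47/30 - 2/15*(-1/73) + 73/5)*(1/270) = (47/30 + 2/1095 + 73/5)*(1/270) = (11803/730)*(1/270) = 11803/197100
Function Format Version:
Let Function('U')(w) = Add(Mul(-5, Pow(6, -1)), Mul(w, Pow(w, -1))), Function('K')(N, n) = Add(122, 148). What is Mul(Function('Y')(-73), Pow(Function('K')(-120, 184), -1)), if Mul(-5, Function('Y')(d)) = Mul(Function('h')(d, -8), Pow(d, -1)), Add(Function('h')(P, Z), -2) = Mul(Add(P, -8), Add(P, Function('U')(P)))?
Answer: Rational(11803, 197100) ≈ 0.059883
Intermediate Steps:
Function('K')(N, n) = 270
Function('U')(w) = Rational(1, 6) (Function('U')(w) = Add(Mul(-5, Rational(1, 6)), 1) = Add(Rational(-5, 6), 1) = Rational(1, 6))
Function('h')(P, Z) = Add(2, Mul(Add(-8, P), Add(Rational(1, 6), P))) (Function('h')(P, Z) = Add(2, Mul(Add(P, -8), Add(P, Rational(1, 6)))) = Add(2, Mul(Add(-8, P), Add(Rational(1, 6), P))))
Function('Y')(d) = Mul(Rational(-1, 5), Pow(d, -1), Add(Rational(2, 3), Pow(d, 2), Mul(Rational(-47, 6), d))) (Function('Y')(d) = Mul(Rational(-1, 5), Mul(Add(Rational(2, 3), Pow(d, 2), Mul(Rational(-47, 6), d)), Pow(d, -1))) = Mul(Rational(-1, 5), Mul(Pow(d, -1), Add(Rational(2, 3), Pow(d, 2), Mul(Rational(-47, 6), d)))) = Mul(Rational(-1, 5), Pow(d, -1), Add(Rational(2, 3), Pow(d, 2), Mul(Rational(-47, 6), d))))
Mul(Function('Y')(-73), Pow(Function('K')(-120, 184), -1)) = Mul(Add(Rational(47, 30), Mul(Rational(-2, 15), Pow(-73, -1)), Mul(Rational(-1, 5), -73)), Pow(270, -1)) = Mul(Add(Rational(47, 30), Mul(Rational(-2, 15), Rational(-1, 73)), Rational(73, 5)), Rational(1, 270)) = Mul(Add(Rational(47, 30), Rational(2, 1095), Rational(73, 5)), Rational(1, 270)) = Mul(Rational(11803, 730), Rational(1, 270)) = Rational(11803, 197100)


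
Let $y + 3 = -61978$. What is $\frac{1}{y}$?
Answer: $- \frac{1}{61981} \approx -1.6134 \cdot 10^{-5}$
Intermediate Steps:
$y = -61981$ ($y = -3 - 61978 = -61981$)
$\frac{1}{y} = \frac{1}{-61981} = - \frac{1}{61981}$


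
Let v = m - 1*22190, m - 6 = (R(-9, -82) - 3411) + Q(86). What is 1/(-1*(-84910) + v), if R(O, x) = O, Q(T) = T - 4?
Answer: 1/59388 ≈ 1.6838e-5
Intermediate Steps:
Q(T) = -4 + T
m = -3332 (m = 6 + ((-9 - 3411) + (-4 + 86)) = 6 + (-3420 + 82) = 6 - 3338 = -3332)
v = -25522 (v = -3332 - 1*22190 = -3332 - 22190 = -25522)
1/(-1*(-84910) + v) = 1/(-1*(-84910) - 25522) = 1/(84910 - 25522) = 1/59388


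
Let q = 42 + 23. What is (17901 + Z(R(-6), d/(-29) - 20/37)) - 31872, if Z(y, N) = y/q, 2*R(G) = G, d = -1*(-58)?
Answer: -908118/65 ≈ -13971.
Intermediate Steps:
q = 65
d = 58
R(G) = G/2
Z(y, N) = y/65
(17901 + Z(R(-6), d/(-29) - 20/37)) - 31872 = (17901 + ((½)*(-6))/65) - 31872 = (17901 + (1/65)*(-3)) - 31872 = (17901 - 3/65) - 31872 = 1163562/65 - 31872 = -908118/65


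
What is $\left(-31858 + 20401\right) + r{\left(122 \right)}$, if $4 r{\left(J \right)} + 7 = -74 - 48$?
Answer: $- \frac{45957}{4} \approx -11489.0$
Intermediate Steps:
$r{\left(J \right)} = - \frac{129}{4}$ ($r{\left(J \right)} = - \frac{7}{4} + \frac{-74 - 48}{4} = - \frac{7}{4} + \frac{1}{4} \left(-122\right) = - \frac{7}{4} - \frac{61}{2} = - \frac{129}{4}$)
$\left(-31858 + 20401\right) + r{\left(122 \right)} = \left(-31858 + 20401\right) - \frac{129}{4} = -11457 - \frac{129}{4} = - \frac{45957}{4}$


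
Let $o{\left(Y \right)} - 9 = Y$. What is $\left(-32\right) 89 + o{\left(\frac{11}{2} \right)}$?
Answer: $- \frac{5667}{2} \approx -2833.5$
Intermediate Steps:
$o{\left(Y \right)} = 9 + Y$
$\left(-32\right) 89 + o{\left(\frac{11}{2} \right)} = \left(-32\right) 89 + \left(9 + \frac{11}{2}\right) = -2848 + \left(9 + 11 \cdot \frac{1}{2}\right) = -2848 + \left(9 + \frac{11}{2}\right) = -2848 + \frac{29}{2} = - \frac{5667}{2}$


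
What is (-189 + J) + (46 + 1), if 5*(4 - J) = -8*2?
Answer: -674/5 ≈ -134.80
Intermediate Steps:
J = 36/5 (J = 4 - (-8)*2/5 = 4 - ⅕*(-16) = 4 + 16/5 = 36/5 ≈ 7.2000)
(-189 + J) + (46 + 1) = (-189 + 36/5) + (46 + 1) = -909/5 + 47 = -674/5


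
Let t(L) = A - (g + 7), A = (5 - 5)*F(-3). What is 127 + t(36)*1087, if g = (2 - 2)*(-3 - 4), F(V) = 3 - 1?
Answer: -7482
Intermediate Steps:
F(V) = 2
g = 0 (g = 0*(-7) = 0)
A = 0 (A = (5 - 5)*2 = 0*2 = 0)
t(L) = -7 (t(L) = 0 - (0 + 7) = 0 - 1*7 = 0 - 7 = -7)
127 + t(36)*1087 = 127 - 7*1087 = 127 - 7609 = -7482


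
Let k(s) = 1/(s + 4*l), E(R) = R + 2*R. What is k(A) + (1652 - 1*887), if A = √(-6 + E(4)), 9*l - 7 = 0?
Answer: 114111/149 - 81*√6/298 ≈ 765.18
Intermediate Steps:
l = 7/9 (l = 7/9 + (⅑)*0 = 7/9 + 0 = 7/9 ≈ 0.77778)
E(R) = 3*R
A = √6 (A = √(-6 + 3*4) = √(-6 + 12) = √6 ≈ 2.4495)
k(s) = 1/(28/9 + s) (k(s) = 1/(s + 4*(7/9)) = 1/(s + 28/9) = 1/(28/9 + s))
k(A) + (1652 - 1*887) = 9/(28 + 9*√6) + (1652 - 1*887) = 9/(28 + 9*√6) + (1652 - 887) = 9/(28 + 9*√6) + 765 = 765 + 9/(28 + 9*√6)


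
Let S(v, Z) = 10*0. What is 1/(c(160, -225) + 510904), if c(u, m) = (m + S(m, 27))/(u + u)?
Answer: 64/32697811 ≈ 1.9573e-6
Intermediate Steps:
S(v, Z) = 0
c(u, m) = m/(2*u) (c(u, m) = (m + 0)/(u + u) = m/((2*u)) = m*(1/(2*u)) = m/(2*u))
1/(c(160, -225) + 510904) = 1/((1/2)*(-225)/160 + 510904) = 1/((1/2)*(-225)*(1/160) + 510904) = 1/(-45/64 + 510904) = 1/(32697811/64) = 64/32697811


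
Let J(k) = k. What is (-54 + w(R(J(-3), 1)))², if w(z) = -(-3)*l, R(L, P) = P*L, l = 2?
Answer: 2304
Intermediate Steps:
R(L, P) = L*P
w(z) = 6 (w(z) = -(-3)*2 = -1*(-6) = 6)
(-54 + w(R(J(-3), 1)))² = (-54 + 6)² = (-48)² = 2304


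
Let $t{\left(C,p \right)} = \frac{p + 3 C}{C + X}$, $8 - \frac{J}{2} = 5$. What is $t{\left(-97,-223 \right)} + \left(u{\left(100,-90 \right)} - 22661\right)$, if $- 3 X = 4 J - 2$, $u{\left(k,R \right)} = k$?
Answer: $- \frac{7060051}{313} \approx -22556.0$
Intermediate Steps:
$J = 6$ ($J = 16 - 10 = 6$)
$X = - \frac{22}{3}$ ($X = - \frac{4 \cdot 6 - 2}{3} = - \frac{24 - 2}{3} = \left(- \frac{1}{3}\right) 22 = - \frac{22}{3} \approx -7.3333$)
$t{\left(C,p \right)} = \frac{p + 3 C}{- \frac{22}{3} + C}$ ($t{\left(C,p \right)} = \frac{p + 3 C}{C - \frac{22}{3}} = \frac{p + 3 C}{- \frac{22}{3} + C}$)
$t{\left(-97,-223 \right)} + \left(u{\left(100,-90 \right)} - 22661\right) = \frac{3 \left(-223 + 3 \left(-97\right)\right)}{-22 + 3 \left(-97\right)} + \left(100 - 22661\right) = \frac{3 \left(-223 - 291\right)}{-22 - 291} - 22561 = 3 \frac{1}{-313} \left(-514\right) - 22561 = 3 \left(- \frac{1}{313}\right) \left(-514\right) - 22561 = \frac{1542}{313} - 22561 = - \frac{7060051}{313}$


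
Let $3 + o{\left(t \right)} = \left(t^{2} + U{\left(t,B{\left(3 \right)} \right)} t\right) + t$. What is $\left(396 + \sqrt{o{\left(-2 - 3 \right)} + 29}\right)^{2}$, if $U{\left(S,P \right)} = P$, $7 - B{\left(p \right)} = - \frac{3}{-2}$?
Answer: $\frac{\left(792 + \sqrt{74}\right)^{2}}{4} \approx 1.6024 \cdot 10^{5}$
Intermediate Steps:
$B{\left(p \right)} = \frac{11}{2}$ ($B{\left(p \right)} = 7 - - \frac{3}{-2} = 7 - \left(-3\right) \left(- \frac{1}{2}\right) = 7 - \frac{3}{2} = \frac{11}{2}$)
$o{\left(t \right)} = -3 + t^{2} + \frac{13 t}{2}$ ($o{\left(t \right)} = -3 + \left(\left(t^{2} + \frac{11 t}{2}\right) + t\right) = -3 + \left(t^{2} + \frac{13 t}{2}\right) = -3 + t^{2} + \frac{13 t}{2}$)
$\left(396 + \sqrt{o{\left(-2 - 3 \right)} + 29}\right)^{2} = \left(396 + \sqrt{\left(-3 + \left(-2 - 3\right)^{2} + \frac{13 \left(-2 - 3\right)}{2}\right) + 29}\right)^{2} = \left(396 + \sqrt{\left(-3 + \left(-5\right)^{2} + \frac{13}{2} \left(-5\right)\right) + 29}\right)^{2} = \left(396 + \sqrt{\left(-3 + 25 - \frac{65}{2}\right) + 29}\right)^{2} = \left(396 + \sqrt{- \frac{21}{2} + 29}\right)^{2} = \left(396 + \sqrt{\frac{37}{2}}\right)^{2} = \left(396 + \frac{\sqrt{74}}{2}\right)^{2}$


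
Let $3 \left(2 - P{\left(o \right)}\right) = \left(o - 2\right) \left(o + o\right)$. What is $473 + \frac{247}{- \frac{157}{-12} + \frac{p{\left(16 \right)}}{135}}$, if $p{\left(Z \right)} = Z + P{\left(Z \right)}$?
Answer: $\frac{9679927}{19619} \approx 493.4$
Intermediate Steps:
$P{\left(o \right)} = 2 - \frac{2 o \left(-2 + o\right)}{3}$ ($P{\left(o \right)} = 2 - \frac{\left(o - 2\right) \left(o + o\right)}{3} = 2 - \frac{\left(-2 + o\right) 2 o}{3} = 2 - \frac{2 o \left(-2 + o\right)}{3}$)
$p{\left(Z \right)} = 2 - \frac{2 Z^{2}}{3} + \frac{7 Z}{3}$ ($p{\left(Z \right)} = Z + \left(2 - \frac{2 Z^{2}}{3} + \frac{4 Z}{3}\right) = 2 - \frac{2 Z^{2}}{3} + \frac{7 Z}{3}$)
$473 + \frac{247}{- \frac{157}{-12} + \frac{p{\left(16 \right)}}{135}} = 473 + \frac{247}{- \frac{157}{-12} + \frac{2 - \frac{2 \cdot 16^{2}}{3} + \frac{7}{3} \cdot 16}{135}} = 473 + \frac{247}{\left(-157\right) \left(- \frac{1}{12}\right) + \left(2 - \frac{512}{3} + \frac{112}{3}\right) \frac{1}{135}} = 473 + \frac{247}{\frac{157}{12} + \left(2 - \frac{512}{3} + \frac{112}{3}\right) \frac{1}{135}} = 473 + \frac{247}{\frac{157}{12} - \frac{394}{405}} = 473 + \frac{247}{\frac{19619}{1620}} = 473 + 247 \cdot \frac{1620}{19619} = 473 + \frac{400140}{19619} = \frac{9679927}{19619}$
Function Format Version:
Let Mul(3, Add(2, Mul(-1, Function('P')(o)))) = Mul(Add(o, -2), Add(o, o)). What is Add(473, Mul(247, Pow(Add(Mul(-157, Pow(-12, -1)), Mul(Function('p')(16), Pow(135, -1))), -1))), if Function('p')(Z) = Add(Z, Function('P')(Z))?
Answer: Rational(9679927, 19619) ≈ 493.40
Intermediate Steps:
Function('P')(o) = Add(2, Mul(Rational(-2, 3), o, Add(-2, o))) (Function('P')(o) = Add(2, Mul(Rational(-1, 3), Mul(Add(o, -2), Add(o, o)))) = Add(2, Mul(Rational(-1, 3), Mul(Add(-2, o), Mul(2, o)))) = Add(2, Mul(Rational(-1, 3), Mul(2, o, Add(-2, o)))) = Add(2, Mul(Rational(-2, 3), o, Add(-2, o))))
Function('p')(Z) = Add(2, Mul(Rational(-2, 3), Pow(Z, 2)), Mul(Rational(7, 3), Z)) (Function('p')(Z) = Add(Z, Add(2, Mul(Rational(-2, 3), Pow(Z, 2)), Mul(Rational(4, 3), Z))) = Add(2, Mul(Rational(-2, 3), Pow(Z, 2)), Mul(Rational(7, 3), Z)))
Add(473, Mul(247, Pow(Add(Mul(-157, Pow(-12, -1)), Mul(Function('p')(16), Pow(135, -1))), -1))) = Add(473, Mul(247, Pow(Add(Mul(-157, Pow(-12, -1)), Mul(Add(2, Mul(Rational(-2, 3), Pow(16, 2)), Mul(Rational(7, 3), 16)), Pow(135, -1))), -1))) = Add(473, Mul(247, Pow(Add(Mul(-157, Rational(-1, 12)), Mul(Add(2, Mul(Rational(-2, 3), 256), Rational(112, 3)), Rational(1, 135))), -1))) = Add(473, Mul(247, Pow(Add(Rational(157, 12), Mul(Add(2, Rational(-512, 3), Rational(112, 3)), Rational(1, 135))), -1))) = Add(473, Mul(247, Pow(Add(Rational(157, 12), Mul(Rational(-394, 3), Rational(1, 135))), -1))) = Add(473, Mul(247, Pow(Add(Rational(157, 12), Rational(-394, 405)), -1))) = Add(473, Mul(247, Pow(Rational(19619, 1620), -1))) = Add(473, Mul(247, Rational(1620, 19619))) = Add(473, Rational(400140, 19619)) = Rational(9679927, 19619)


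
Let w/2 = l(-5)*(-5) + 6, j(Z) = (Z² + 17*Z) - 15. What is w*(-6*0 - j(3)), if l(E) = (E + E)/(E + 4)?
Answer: 3960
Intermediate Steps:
j(Z) = -15 + Z² + 17*Z
l(E) = 2*E/(4 + E) (l(E) = (2*E)/(4 + E) = 2*E/(4 + E))
w = -88 (w = 2*((2*(-5)/(4 - 5))*(-5) + 6) = 2*((2*(-5)/(-1))*(-5) + 6) = 2*((2*(-5)*(-1))*(-5) + 6) = 2*(10*(-5) + 6) = 2*(-50 + 6) = 2*(-44) = -88)
w*(-6*0 - j(3)) = -88*(-6*0 - (-15 + 3² + 17*3)) = -88*(0 - (-15 + 9 + 51)) = -88*(0 - 1*45) = -88*(0 - 45) = -88*(-45) = 3960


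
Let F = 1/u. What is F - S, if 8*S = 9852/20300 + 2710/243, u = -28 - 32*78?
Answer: -9058426379/6225319800 ≈ -1.4551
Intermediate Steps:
u = -2524 (u = -28 - 2496 = -2524)
F = -1/2524 (F = 1/(-2524) = -1/2524 ≈ -0.00039620)
S = 14351759/9865800 (S = (9852/20300 + 2710/243)/8 = (9852*(1/20300) + 2710*(1/243))/8 = (2463/5075 + 2710/243)/8 = (⅛)*(14351759/1233225) = 14351759/9865800 ≈ 1.4547)
F - S = -1/2524 - 1*14351759/9865800 = -1/2524 - 14351759/9865800 = -9058426379/6225319800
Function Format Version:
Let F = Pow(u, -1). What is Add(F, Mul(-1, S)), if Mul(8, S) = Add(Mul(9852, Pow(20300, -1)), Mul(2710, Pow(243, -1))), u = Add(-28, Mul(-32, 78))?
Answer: Rational(-9058426379, 6225319800) ≈ -1.4551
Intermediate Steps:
u = -2524 (u = Add(-28, -2496) = -2524)
F = Rational(-1, 2524) (F = Pow(-2524, -1) = Rational(-1, 2524) ≈ -0.00039620)
S = Rational(14351759, 9865800) (S = Mul(Rational(1, 8), Add(Mul(9852, Pow(20300, -1)), Mul(2710, Pow(243, -1)))) = Mul(Rational(1, 8), Add(Mul(9852, Rational(1, 20300)), Mul(2710, Rational(1, 243)))) = Mul(Rational(1, 8), Add(Rational(2463, 5075), Rational(2710, 243))) = Mul(Rational(1, 8), Rational(14351759, 1233225)) = Rational(14351759, 9865800) ≈ 1.4547)
Add(F, Mul(-1, S)) = Add(Rational(-1, 2524), Mul(-1, Rational(14351759, 9865800))) = Add(Rational(-1, 2524), Rational(-14351759, 9865800)) = Rational(-9058426379, 6225319800)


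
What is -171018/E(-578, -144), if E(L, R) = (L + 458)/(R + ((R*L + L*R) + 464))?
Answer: 1188461088/5 ≈ 2.3769e+8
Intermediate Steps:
E(L, R) = (458 + L)/(464 + R + 2*L*R) (E(L, R) = (458 + L)/(R + ((L*R + L*R) + 464)) = (458 + L)/(R + (2*L*R + 464)) = (458 + L)/(R + (464 + 2*L*R)) = (458 + L)/(464 + R + 2*L*R))
-171018/E(-578, -144) = -171018*(464 - 144 + 2*(-578)*(-144))/(458 - 578) = -171018/(-120/(464 - 144 + 166464)) = -171018/(-120/166784) = -171018/((1/166784)*(-120)) = -171018/(-15/20848) = -171018*(-20848/15) = 1188461088/5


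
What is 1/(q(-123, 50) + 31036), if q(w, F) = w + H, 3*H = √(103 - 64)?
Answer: 92739/2866840694 - √39/2866840694 ≈ 3.2347e-5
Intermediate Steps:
H = √39/3 (H = √(103 - 64)/3 = √39/3 ≈ 2.0817)
q(w, F) = w + √39/3
1/(q(-123, 50) + 31036) = 1/((-123 + √39/3) + 31036) = 1/(30913 + √39/3)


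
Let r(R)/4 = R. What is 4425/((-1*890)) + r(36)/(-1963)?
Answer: -1762887/349414 ≈ -5.0453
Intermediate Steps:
r(R) = 4*R
4425/((-1*890)) + r(36)/(-1963) = 4425/((-1*890)) + (4*36)/(-1963) = 4425/(-890) + 144*(-1/1963) = 4425*(-1/890) - 144/1963 = -885/178 - 144/1963 = -1762887/349414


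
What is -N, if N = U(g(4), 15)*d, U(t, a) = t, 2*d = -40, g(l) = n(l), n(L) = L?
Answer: 80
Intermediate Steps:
g(l) = l
d = -20 (d = (½)*(-40) = -20)
N = -80 (N = 4*(-20) = -80)
-N = -1*(-80) = 80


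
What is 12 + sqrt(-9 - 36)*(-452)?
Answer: 12 - 1356*I*sqrt(5) ≈ 12.0 - 3032.1*I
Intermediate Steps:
12 + sqrt(-9 - 36)*(-452) = 12 + sqrt(-45)*(-452) = 12 + (3*I*sqrt(5))*(-452) = 12 - 1356*I*sqrt(5)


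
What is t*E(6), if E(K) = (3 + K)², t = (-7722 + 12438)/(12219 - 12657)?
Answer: -63666/73 ≈ -872.14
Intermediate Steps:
t = -786/73 (t = 4716/(-438) = 4716*(-1/438) = -786/73 ≈ -10.767)
t*E(6) = -786*(3 + 6)²/73 = -786/73*9² = -786/73*81 = -63666/73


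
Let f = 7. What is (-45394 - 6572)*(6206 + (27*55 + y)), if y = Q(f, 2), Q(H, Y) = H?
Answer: -400034268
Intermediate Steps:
y = 7
(-45394 - 6572)*(6206 + (27*55 + y)) = (-45394 - 6572)*(6206 + (27*55 + 7)) = -51966*(6206 + (1485 + 7)) = -51966*(6206 + 1492) = -51966*7698 = -400034268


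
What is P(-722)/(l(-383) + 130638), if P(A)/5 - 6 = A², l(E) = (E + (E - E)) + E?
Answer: 1303225/64936 ≈ 20.069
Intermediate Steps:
l(E) = 2*E (l(E) = (E + 0) + E = E + E = 2*E)
P(A) = 30 + 5*A²
P(-722)/(l(-383) + 130638) = (30 + 5*(-722)²)/(2*(-383) + 130638) = (30 + 5*521284)/(-766 + 130638) = (30 + 2606420)/129872 = 2606450*(1/129872) = 1303225/64936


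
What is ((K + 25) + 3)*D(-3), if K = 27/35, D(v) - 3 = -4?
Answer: -1007/35 ≈ -28.771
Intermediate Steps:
D(v) = -1 (D(v) = 3 - 4 = -1)
K = 27/35 (K = 27*(1/35) = 27/35 ≈ 0.77143)
((K + 25) + 3)*D(-3) = ((27/35 + 25) + 3)*(-1) = (902/35 + 3)*(-1) = (1007/35)*(-1) = -1007/35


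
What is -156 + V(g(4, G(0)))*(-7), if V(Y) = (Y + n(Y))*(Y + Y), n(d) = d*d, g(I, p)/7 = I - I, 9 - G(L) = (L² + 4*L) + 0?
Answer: -156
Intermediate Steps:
G(L) = 9 - L² - 4*L (G(L) = 9 - ((L² + 4*L) + 0) = 9 - (L² + 4*L) = 9 + (-L² - 4*L) = 9 - L² - 4*L)
g(I, p) = 0 (g(I, p) = 7*(I - I) = 7*0 = 0)
n(d) = d²
V(Y) = 2*Y*(Y + Y²) (V(Y) = (Y + Y²)*(Y + Y) = (Y + Y²)*(2*Y) = 2*Y*(Y + Y²))
-156 + V(g(4, G(0)))*(-7) = -156 + (2*0²*(1 + 0))*(-7) = -156 + (2*0*1)*(-7) = -156 + 0*(-7) = -156 + 0 = -156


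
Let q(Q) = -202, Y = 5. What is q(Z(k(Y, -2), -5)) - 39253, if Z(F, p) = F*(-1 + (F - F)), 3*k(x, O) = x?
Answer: -39455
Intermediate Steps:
k(x, O) = x/3
Z(F, p) = -F (Z(F, p) = F*(-1 + 0) = F*(-1) = -F)
q(Z(k(Y, -2), -5)) - 39253 = -202 - 39253 = -39455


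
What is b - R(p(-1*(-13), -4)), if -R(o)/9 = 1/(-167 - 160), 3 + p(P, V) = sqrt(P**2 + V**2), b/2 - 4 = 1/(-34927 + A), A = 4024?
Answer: 26854489/3368427 ≈ 7.9724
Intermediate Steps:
b = 247222/30903 (b = 8 + 2/(-34927 + 4024) = 8 + 2/(-30903) = 8 + 2*(-1/30903) = 8 - 2/30903 = 247222/30903 ≈ 7.9999)
p(P, V) = -3 + sqrt(P**2 + V**2)
R(o) = 3/109 (R(o) = -9/(-167 - 160) = -9/(-327) = -9*(-1/327) = 3/109)
b - R(p(-1*(-13), -4)) = 247222/30903 - 1*3/109 = 247222/30903 - 3/109 = 26854489/3368427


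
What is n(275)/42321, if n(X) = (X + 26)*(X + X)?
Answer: 165550/42321 ≈ 3.9118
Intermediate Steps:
n(X) = 2*X*(26 + X) (n(X) = (26 + X)*(2*X) = 2*X*(26 + X))
n(275)/42321 = (2*275*(26 + 275))/42321 = (2*275*301)*(1/42321) = 165550*(1/42321) = 165550/42321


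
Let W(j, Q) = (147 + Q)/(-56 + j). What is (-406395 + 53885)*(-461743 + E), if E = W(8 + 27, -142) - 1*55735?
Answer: 3830741327930/21 ≈ 1.8242e+11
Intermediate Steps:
W(j, Q) = (147 + Q)/(-56 + j)
E = -1170440/21 (E = (147 - 142)/(-56 + (8 + 27)) - 1*55735 = 5/(-56 + 35) - 55735 = 5/(-21) - 55735 = -1/21*5 - 55735 = -5/21 - 55735 = -1170440/21 ≈ -55735.)
(-406395 + 53885)*(-461743 + E) = (-406395 + 53885)*(-461743 - 1170440/21) = -352510*(-10867043/21) = 3830741327930/21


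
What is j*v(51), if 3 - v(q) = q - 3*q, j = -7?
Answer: -735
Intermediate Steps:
v(q) = 3 + 2*q (v(q) = 3 - (q - 3*q) = 3 - (-2)*q = 3 + 2*q)
j*v(51) = -7*(3 + 2*51) = -7*(3 + 102) = -7*105 = -735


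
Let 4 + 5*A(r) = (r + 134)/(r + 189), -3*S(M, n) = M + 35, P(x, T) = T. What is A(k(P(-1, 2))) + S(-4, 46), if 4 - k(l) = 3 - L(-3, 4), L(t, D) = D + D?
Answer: -989/90 ≈ -10.989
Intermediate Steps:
S(M, n) = -35/3 - M/3 (S(M, n) = -(M + 35)/3 = -(35 + M)/3 = -35/3 - M/3)
L(t, D) = 2*D
k(l) = 9 (k(l) = 4 - (3 - 2*4) = 4 - (3 - 1*8) = 4 - (3 - 8) = 4 - 1*(-5) = 4 + 5 = 9)
A(r) = -⅘ + (134 + r)/(5*(189 + r)) (A(r) = -⅘ + ((r + 134)/(r + 189))/5 = -⅘ + ((134 + r)/(189 + r))/5 = -⅘ + (134 + r)/(5*(189 + r)))
A(k(P(-1, 2))) + S(-4, 46) = (-622 - 3*9)/(5*(189 + 9)) + (-35/3 - ⅓*(-4)) = (⅕)*(-622 - 27)/198 + (-35/3 + 4/3) = (⅕)*(1/198)*(-649) - 31/3 = -59/90 - 31/3 = -989/90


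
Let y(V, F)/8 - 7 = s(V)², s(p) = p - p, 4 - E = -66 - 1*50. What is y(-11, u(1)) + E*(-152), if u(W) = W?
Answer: -18184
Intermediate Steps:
E = 120 (E = 4 - (-66 - 1*50) = 4 - (-66 - 50) = 4 - 1*(-116) = 4 + 116 = 120)
s(p) = 0
y(V, F) = 56 (y(V, F) = 56 + 8*0² = 56 + 8*0 = 56 + 0 = 56)
y(-11, u(1)) + E*(-152) = 56 + 120*(-152) = 56 - 18240 = -18184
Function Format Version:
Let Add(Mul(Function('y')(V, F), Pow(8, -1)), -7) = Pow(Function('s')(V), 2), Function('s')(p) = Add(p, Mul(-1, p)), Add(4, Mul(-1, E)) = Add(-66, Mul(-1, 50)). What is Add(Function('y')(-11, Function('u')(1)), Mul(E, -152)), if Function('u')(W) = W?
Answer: -18184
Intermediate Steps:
E = 120 (E = Add(4, Mul(-1, Add(-66, Mul(-1, 50)))) = Add(4, Mul(-1, Add(-66, -50))) = Add(4, Mul(-1, -116)) = Add(4, 116) = 120)
Function('s')(p) = 0
Function('y')(V, F) = 56 (Function('y')(V, F) = Add(56, Mul(8, Pow(0, 2))) = Add(56, Mul(8, 0)) = Add(56, 0) = 56)
Add(Function('y')(-11, Function('u')(1)), Mul(E, -152)) = Add(56, Mul(120, -152)) = Add(56, -18240) = -18184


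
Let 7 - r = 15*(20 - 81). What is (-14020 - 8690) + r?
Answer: -21788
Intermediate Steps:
r = 922 (r = 7 - 15*(20 - 81) = 7 - 15*(-61) = 7 - 1*(-915) = 7 + 915 = 922)
(-14020 - 8690) + r = (-14020 - 8690) + 922 = -22710 + 922 = -21788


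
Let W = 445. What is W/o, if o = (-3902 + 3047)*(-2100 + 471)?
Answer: 89/278559 ≈ 0.00031950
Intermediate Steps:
o = 1392795 (o = -855*(-1629) = 1392795)
W/o = 445/1392795 = 445*(1/1392795) = 89/278559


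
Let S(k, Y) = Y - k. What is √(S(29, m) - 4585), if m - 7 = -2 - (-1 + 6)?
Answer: I*√4614 ≈ 67.926*I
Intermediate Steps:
m = 0 (m = 7 + (-2 - (-1 + 6)) = 7 + (-2 - 1*5) = 7 + (-2 - 5) = 7 - 7 = 0)
√(S(29, m) - 4585) = √((0 - 1*29) - 4585) = √((0 - 29) - 4585) = √(-29 - 4585) = √(-4614) = I*√4614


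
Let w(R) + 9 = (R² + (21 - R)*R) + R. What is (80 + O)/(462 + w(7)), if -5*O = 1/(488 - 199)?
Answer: 115599/877115 ≈ 0.13179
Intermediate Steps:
O = -1/1445 (O = -1/(5*(488 - 199)) = -⅕/289 = -⅕*1/289 = -1/1445 ≈ -0.00069204)
w(R) = -9 + R + R² + R*(21 - R) (w(R) = -9 + ((R² + (21 - R)*R) + R) = -9 + ((R² + R*(21 - R)) + R) = -9 + (R + R² + R*(21 - R)) = -9 + R + R² + R*(21 - R))
(80 + O)/(462 + w(7)) = (80 - 1/1445)/(462 + (-9 + 22*7)) = 115599/(1445*(462 + (-9 + 154))) = 115599/(1445*(462 + 145)) = (115599/1445)/607 = (115599/1445)*(1/607) = 115599/877115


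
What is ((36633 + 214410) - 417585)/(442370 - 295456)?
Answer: -83271/73457 ≈ -1.1336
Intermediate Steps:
((36633 + 214410) - 417585)/(442370 - 295456) = (251043 - 417585)/146914 = -166542*1/146914 = -83271/73457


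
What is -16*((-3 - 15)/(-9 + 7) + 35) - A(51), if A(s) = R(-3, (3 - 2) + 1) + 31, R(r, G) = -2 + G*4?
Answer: -741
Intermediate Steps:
R(r, G) = -2 + 4*G
A(s) = 37 (A(s) = (-2 + 4*((3 - 2) + 1)) + 31 = (-2 + 4*(1 + 1)) + 31 = (-2 + 4*2) + 31 = (-2 + 8) + 31 = 6 + 31 = 37)
-16*((-3 - 15)/(-9 + 7) + 35) - A(51) = -16*((-3 - 15)/(-9 + 7) + 35) - 1*37 = -16*(-18/(-2) + 35) - 37 = -16*(-18*(-½) + 35) - 37 = -16*(9 + 35) - 37 = -16*44 - 37 = -704 - 37 = -741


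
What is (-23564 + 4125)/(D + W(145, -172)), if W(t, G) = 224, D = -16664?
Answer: 19439/16440 ≈ 1.1824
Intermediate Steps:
(-23564 + 4125)/(D + W(145, -172)) = (-23564 + 4125)/(-16664 + 224) = -19439/(-16440) = -19439*(-1/16440) = 19439/16440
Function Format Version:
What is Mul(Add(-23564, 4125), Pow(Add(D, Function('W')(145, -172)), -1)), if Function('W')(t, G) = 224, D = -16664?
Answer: Rational(19439, 16440) ≈ 1.1824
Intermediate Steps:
Mul(Add(-23564, 4125), Pow(Add(D, Function('W')(145, -172)), -1)) = Mul(Add(-23564, 4125), Pow(Add(-16664, 224), -1)) = Mul(-19439, Pow(-16440, -1)) = Mul(-19439, Rational(-1, 16440)) = Rational(19439, 16440)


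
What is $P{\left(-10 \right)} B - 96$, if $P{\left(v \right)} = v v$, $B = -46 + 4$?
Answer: $-4296$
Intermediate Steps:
$B = -42$
$P{\left(v \right)} = v^{2}$
$P{\left(-10 \right)} B - 96 = \left(-10\right)^{2} \left(-42\right) - 96 = 100 \left(-42\right) - 96 = -4200 - 96 = -4296$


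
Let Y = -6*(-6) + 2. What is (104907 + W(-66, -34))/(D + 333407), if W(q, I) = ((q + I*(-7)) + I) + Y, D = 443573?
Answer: 105083/776980 ≈ 0.13525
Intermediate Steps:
Y = 38 (Y = 36 + 2 = 38)
W(q, I) = 38 + q - 6*I (W(q, I) = ((q + I*(-7)) + I) + 38 = ((q - 7*I) + I) + 38 = (q - 6*I) + 38 = 38 + q - 6*I)
(104907 + W(-66, -34))/(D + 333407) = (104907 + (38 - 66 - 6*(-34)))/(443573 + 333407) = (104907 + (38 - 66 + 204))/776980 = (104907 + 176)*(1/776980) = 105083*(1/776980) = 105083/776980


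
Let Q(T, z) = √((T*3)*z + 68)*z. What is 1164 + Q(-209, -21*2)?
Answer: 1164 - 42*√26402 ≈ -5660.5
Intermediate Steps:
Q(T, z) = z*√(68 + 3*T*z) (Q(T, z) = √((3*T)*z + 68)*z = √(3*T*z + 68)*z = √(68 + 3*T*z)*z = z*√(68 + 3*T*z))
1164 + Q(-209, -21*2) = 1164 + (-21*2)*√(68 + 3*(-209)*(-21*2)) = 1164 - 42*√(68 + 3*(-209)*(-42)) = 1164 - 42*√(68 + 26334) = 1164 - 42*√26402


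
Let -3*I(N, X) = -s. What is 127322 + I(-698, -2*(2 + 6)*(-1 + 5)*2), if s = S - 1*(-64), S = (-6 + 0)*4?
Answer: 382006/3 ≈ 1.2734e+5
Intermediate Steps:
S = -24 (S = -6*4 = -24)
s = 40 (s = -24 - 1*(-64) = -24 + 64 = 40)
I(N, X) = 40/3 (I(N, X) = -(-1)*40/3 = -⅓*(-40) = 40/3)
127322 + I(-698, -2*(2 + 6)*(-1 + 5)*2) = 127322 + 40/3 = 382006/3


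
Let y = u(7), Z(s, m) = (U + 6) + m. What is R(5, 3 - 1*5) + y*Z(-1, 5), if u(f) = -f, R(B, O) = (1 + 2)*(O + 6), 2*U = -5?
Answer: -95/2 ≈ -47.500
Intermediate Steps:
U = -5/2 (U = (½)*(-5) = -5/2 ≈ -2.5000)
Z(s, m) = 7/2 + m (Z(s, m) = (-5/2 + 6) + m = 7/2 + m)
R(B, O) = 18 + 3*O (R(B, O) = 3*(6 + O) = 18 + 3*O)
y = -7 (y = -1*7 = -7)
R(5, 3 - 1*5) + y*Z(-1, 5) = (18 + 3*(3 - 1*5)) - 7*(7/2 + 5) = (18 + 3*(3 - 5)) - 7*17/2 = (18 + 3*(-2)) - 119/2 = (18 - 6) - 119/2 = 12 - 119/2 = -95/2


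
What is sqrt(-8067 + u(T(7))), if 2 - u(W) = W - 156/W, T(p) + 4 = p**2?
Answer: I*sqrt(1823970)/15 ≈ 90.036*I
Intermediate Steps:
T(p) = -4 + p**2
u(W) = 2 - W + 156/W (u(W) = 2 - (W - 156/W) = 2 + (-W + 156/W) = 2 - W + 156/W)
sqrt(-8067 + u(T(7))) = sqrt(-8067 + (2 - (-4 + 7**2) + 156/(-4 + 7**2))) = sqrt(-8067 + (2 - (-4 + 49) + 156/(-4 + 49))) = sqrt(-8067 + (2 - 1*45 + 156/45)) = sqrt(-8067 + (2 - 45 + 156*(1/45))) = sqrt(-8067 + (2 - 45 + 52/15)) = sqrt(-8067 - 593/15) = sqrt(-121598/15) = I*sqrt(1823970)/15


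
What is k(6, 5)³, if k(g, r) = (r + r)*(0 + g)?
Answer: 216000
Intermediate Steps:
k(g, r) = 2*g*r (k(g, r) = (2*r)*g = 2*g*r)
k(6, 5)³ = (2*6*5)³ = 60³ = 216000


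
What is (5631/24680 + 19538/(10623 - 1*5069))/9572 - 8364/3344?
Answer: -342886044455417/137110277925280 ≈ -2.5008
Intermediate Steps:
(5631/24680 + 19538/(10623 - 1*5069))/9572 - 8364/3344 = (5631*(1/24680) + 19538/(10623 - 5069))*(1/9572) - 8364*1/3344 = (5631/24680 + 19538/5554)*(1/9572) - 2091/836 = (5631/24680 + 19538*(1/5554))*(1/9572) - 2091/836 = (5631/24680 + 9769/2777)*(1/9572) - 2091/836 = (256736207/68536360)*(1/9572) - 2091/836 = 256736207/656030037920 - 2091/836 = -342886044455417/137110277925280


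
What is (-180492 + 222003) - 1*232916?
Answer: -191405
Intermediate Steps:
(-180492 + 222003) - 1*232916 = 41511 - 232916 = -191405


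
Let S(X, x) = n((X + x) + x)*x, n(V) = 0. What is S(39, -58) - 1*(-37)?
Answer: 37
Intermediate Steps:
S(X, x) = 0 (S(X, x) = 0*x = 0)
S(39, -58) - 1*(-37) = 0 - 1*(-37) = 0 + 37 = 37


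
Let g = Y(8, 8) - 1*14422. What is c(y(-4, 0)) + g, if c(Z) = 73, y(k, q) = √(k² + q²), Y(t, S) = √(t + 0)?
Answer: -14349 + 2*√2 ≈ -14346.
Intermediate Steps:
Y(t, S) = √t
g = -14422 + 2*√2 (g = √8 - 1*14422 = 2*√2 - 14422 = -14422 + 2*√2 ≈ -14419.)
c(y(-4, 0)) + g = 73 + (-14422 + 2*√2) = -14349 + 2*√2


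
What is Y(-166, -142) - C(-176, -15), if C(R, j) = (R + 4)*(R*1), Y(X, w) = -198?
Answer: -30470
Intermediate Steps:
C(R, j) = R*(4 + R) (C(R, j) = (4 + R)*R = R*(4 + R))
Y(-166, -142) - C(-176, -15) = -198 - (-176)*(4 - 176) = -198 - (-176)*(-172) = -198 - 1*30272 = -198 - 30272 = -30470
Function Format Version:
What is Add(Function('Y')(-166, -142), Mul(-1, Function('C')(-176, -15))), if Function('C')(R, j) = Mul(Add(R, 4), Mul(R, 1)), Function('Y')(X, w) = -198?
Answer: -30470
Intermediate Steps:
Function('C')(R, j) = Mul(R, Add(4, R)) (Function('C')(R, j) = Mul(Add(4, R), R) = Mul(R, Add(4, R)))
Add(Function('Y')(-166, -142), Mul(-1, Function('C')(-176, -15))) = Add(-198, Mul(-1, Mul(-176, Add(4, -176)))) = Add(-198, Mul(-1, Mul(-176, -172))) = Add(-198, Mul(-1, 30272)) = Add(-198, -30272) = -30470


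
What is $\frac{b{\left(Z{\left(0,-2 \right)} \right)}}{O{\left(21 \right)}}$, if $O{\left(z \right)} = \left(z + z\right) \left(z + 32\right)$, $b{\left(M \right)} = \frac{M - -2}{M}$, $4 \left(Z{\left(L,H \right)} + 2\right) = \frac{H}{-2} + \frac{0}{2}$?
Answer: $- \frac{1}{15582} \approx -6.4177 \cdot 10^{-5}$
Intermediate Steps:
$Z{\left(L,H \right)} = -2 - \frac{H}{8}$ ($Z{\left(L,H \right)} = -2 + \frac{\frac{H}{-2} + \frac{0}{2}}{4} = -2 + \frac{H \left(- \frac{1}{2}\right) + 0 \cdot \frac{1}{2}}{4} = -2 + \frac{- \frac{H}{2} + 0}{4} = -2 + \frac{\left(- \frac{1}{2}\right) H}{4} = -2 - \frac{H}{8}$)
$b{\left(M \right)} = \frac{2 + M}{M}$ ($b{\left(M \right)} = \frac{M + 2}{M} = \frac{2 + M}{M}$)
$O{\left(z \right)} = 2 z \left(32 + z\right)$
$\frac{b{\left(Z{\left(0,-2 \right)} \right)}}{O{\left(21 \right)}} = \frac{\frac{1}{-2 - - \frac{1}{4}} \left(2 - \frac{7}{4}\right)}{2 \cdot 21 \left(32 + 21\right)} = \frac{\frac{1}{-2 + \frac{1}{4}} \left(2 + \left(-2 + \frac{1}{4}\right)\right)}{2 \cdot 21 \cdot 53} = \frac{\frac{1}{- \frac{7}{4}} \left(2 - \frac{7}{4}\right)}{2226} = \left(- \frac{4}{7}\right) \frac{1}{4} \cdot \frac{1}{2226} = \left(- \frac{1}{7}\right) \frac{1}{2226} = - \frac{1}{15582}$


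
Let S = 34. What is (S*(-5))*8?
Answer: -1360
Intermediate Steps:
(S*(-5))*8 = (34*(-5))*8 = -170*8 = -1360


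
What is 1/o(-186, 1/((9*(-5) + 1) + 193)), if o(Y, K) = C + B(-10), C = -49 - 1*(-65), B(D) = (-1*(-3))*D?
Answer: -1/14 ≈ -0.071429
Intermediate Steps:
B(D) = 3*D
C = 16 (C = -49 + 65 = 16)
o(Y, K) = -14 (o(Y, K) = 16 + 3*(-10) = 16 - 30 = -14)
1/o(-186, 1/((9*(-5) + 1) + 193)) = 1/(-14) = -1/14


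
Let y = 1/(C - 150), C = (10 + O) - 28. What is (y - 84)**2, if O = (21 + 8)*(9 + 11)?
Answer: 1197644449/169744 ≈ 7055.6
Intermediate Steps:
O = 580 (O = 29*20 = 580)
C = 562 (C = (10 + 580) - 28 = 590 - 28 = 562)
y = 1/412 (y = 1/(562 - 150) = 1/412 ≈ 0.0024272)
(y - 84)**2 = (1/412 - 84)**2 = (-34607/412)**2 = 1197644449/169744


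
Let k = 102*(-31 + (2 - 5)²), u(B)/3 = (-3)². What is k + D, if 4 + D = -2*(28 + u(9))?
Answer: -2358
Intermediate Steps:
u(B) = 27 (u(B) = 3*(-3)² = 3*9 = 27)
k = -2244 (k = 102*(-31 + (-3)²) = 102*(-31 + 9) = 102*(-22) = -2244)
D = -114 (D = -4 - 2*(28 + 27) = -4 - 2*55 = -4 - 110 = -114)
k + D = -2244 - 114 = -2358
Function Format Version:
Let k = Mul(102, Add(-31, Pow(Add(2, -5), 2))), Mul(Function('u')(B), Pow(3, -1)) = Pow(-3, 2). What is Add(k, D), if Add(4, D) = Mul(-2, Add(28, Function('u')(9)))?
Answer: -2358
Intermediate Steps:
Function('u')(B) = 27 (Function('u')(B) = Mul(3, Pow(-3, 2)) = Mul(3, 9) = 27)
k = -2244 (k = Mul(102, Add(-31, Pow(-3, 2))) = Mul(102, Add(-31, 9)) = Mul(102, -22) = -2244)
D = -114 (D = Add(-4, Mul(-2, Add(28, 27))) = Add(-4, Mul(-2, 55)) = Add(-4, -110) = -114)
Add(k, D) = Add(-2244, -114) = -2358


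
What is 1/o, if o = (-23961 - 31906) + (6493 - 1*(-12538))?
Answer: -1/36836 ≈ -2.7147e-5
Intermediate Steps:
o = -36836 (o = -55867 + (6493 + 12538) = -55867 + 19031 = -36836)
1/o = 1/(-36836) = -1/36836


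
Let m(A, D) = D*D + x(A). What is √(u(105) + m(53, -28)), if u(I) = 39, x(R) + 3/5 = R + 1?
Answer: √21910/5 ≈ 29.604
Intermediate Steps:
x(R) = ⅖ + R (x(R) = -⅗ + (R + 1) = -⅗ + (1 + R) = ⅖ + R)
m(A, D) = ⅖ + A + D² (m(A, D) = D*D + (⅖ + A) = D² + (⅖ + A) = ⅖ + A + D²)
√(u(105) + m(53, -28)) = √(39 + (⅖ + 53 + (-28)²)) = √(39 + (⅖ + 53 + 784)) = √(39 + 4187/5) = √(4382/5) = √21910/5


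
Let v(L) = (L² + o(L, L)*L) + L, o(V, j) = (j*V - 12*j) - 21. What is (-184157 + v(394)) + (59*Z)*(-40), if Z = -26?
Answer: 59324711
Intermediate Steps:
o(V, j) = -21 - 12*j + V*j (o(V, j) = (V*j - 12*j) - 21 = (-12*j + V*j) - 21 = -21 - 12*j + V*j)
v(L) = L + L² + L*(-21 + L² - 12*L) (v(L) = (L² + (-21 - 12*L + L*L)*L) + L = (L² + (-21 - 12*L + L²)*L) + L = (L² + (-21 + L² - 12*L)*L) + L = (L² + L*(-21 + L² - 12*L)) + L = L + L² + L*(-21 + L² - 12*L))
(-184157 + v(394)) + (59*Z)*(-40) = (-184157 + 394*(-20 + 394² - 11*394)) + (59*(-26))*(-40) = (-184157 + 394*(-20 + 155236 - 4334)) - 1534*(-40) = (-184157 + 394*150882) + 61360 = (-184157 + 59447508) + 61360 = 59263351 + 61360 = 59324711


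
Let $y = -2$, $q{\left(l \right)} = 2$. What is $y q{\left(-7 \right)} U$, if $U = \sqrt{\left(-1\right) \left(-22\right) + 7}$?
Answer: $- 4 \sqrt{29} \approx -21.541$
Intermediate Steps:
$U = \sqrt{29}$ ($U = \sqrt{22 + 7} = \sqrt{29} \approx 5.3852$)
$y q{\left(-7 \right)} U = \left(-2\right) 2 \sqrt{29} = - 4 \sqrt{29}$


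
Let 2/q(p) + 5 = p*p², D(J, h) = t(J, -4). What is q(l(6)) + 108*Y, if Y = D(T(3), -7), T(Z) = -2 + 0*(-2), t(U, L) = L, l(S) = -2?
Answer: -5618/13 ≈ -432.15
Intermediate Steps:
T(Z) = -2 (T(Z) = -2 + 0 = -2)
D(J, h) = -4
Y = -4
q(p) = 2/(-5 + p³) (q(p) = 2/(-5 + p*p²) = 2/(-5 + p³))
q(l(6)) + 108*Y = 2/(-5 + (-2)³) + 108*(-4) = 2/(-5 - 8) - 432 = 2/(-13) - 432 = 2*(-1/13) - 432 = -2/13 - 432 = -5618/13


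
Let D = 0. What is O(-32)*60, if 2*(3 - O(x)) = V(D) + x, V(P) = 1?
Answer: 1110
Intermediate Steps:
O(x) = 5/2 - x/2 (O(x) = 3 - (1 + x)/2 = 3 + (-½ - x/2) = 5/2 - x/2)
O(-32)*60 = (5/2 - ½*(-32))*60 = (5/2 + 16)*60 = (37/2)*60 = 1110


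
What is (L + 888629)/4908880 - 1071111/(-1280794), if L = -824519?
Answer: 267003353451/314363202536 ≈ 0.84935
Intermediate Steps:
(L + 888629)/4908880 - 1071111/(-1280794) = (-824519 + 888629)/4908880 - 1071111/(-1280794) = 64110*(1/4908880) - 1071111*(-1/1280794) = 6411/490888 + 1071111/1280794 = 267003353451/314363202536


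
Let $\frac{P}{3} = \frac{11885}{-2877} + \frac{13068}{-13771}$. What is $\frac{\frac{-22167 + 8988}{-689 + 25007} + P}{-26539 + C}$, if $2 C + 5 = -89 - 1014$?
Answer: $\frac{241352788829}{414333207330966} \approx 0.00058251$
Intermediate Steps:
$P = - \frac{201264971}{13206389}$ ($P = 3 \left(\frac{11885}{-2877} + \frac{13068}{-13771}\right) = 3 \left(11885 \left(- \frac{1}{2877}\right) + 13068 \left(- \frac{1}{13771}\right)\right) = 3 \left(- \frac{11885}{2877} - \frac{13068}{13771}\right) = 3 \left(- \frac{201264971}{39619167}\right) = - \frac{201264971}{13206389} \approx -15.24$)
$C = -554$ ($C = - \frac{5}{2} + \frac{-89 - 1014}{2} = - \frac{5}{2} + \frac{1}{2} \left(-1103\right) = - \frac{5}{2} - \frac{1103}{2} = -554$)
$\frac{\frac{-22167 + 8988}{-689 + 25007} + P}{-26539 + C} = \frac{\frac{-22167 + 8988}{-689 + 25007} - \frac{201264971}{13206389}}{-26539 - 554} = \frac{- \frac{13179}{24318} - \frac{201264971}{13206389}}{-27093} = \left(\left(-13179\right) \frac{1}{24318} - \frac{201264971}{13206389}\right) \left(- \frac{1}{27093}\right) = \left(- \frac{4393}{8106} - \frac{201264971}{13206389}\right) \left(- \frac{1}{27093}\right) = \left(- \frac{241352788829}{15292998462}\right) \left(- \frac{1}{27093}\right) = \frac{241352788829}{414333207330966}$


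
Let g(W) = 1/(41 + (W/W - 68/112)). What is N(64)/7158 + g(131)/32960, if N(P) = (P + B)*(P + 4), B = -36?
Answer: 9091777373/34180022640 ≈ 0.26600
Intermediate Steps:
N(P) = (-36 + P)*(4 + P) (N(P) = (P - 36)*(P + 4) = (-36 + P)*(4 + P))
g(W) = 28/1159 (g(W) = 1/(41 + (1 - 68*1/112)) = 1/(41 + (1 - 17/28)) = 1/(41 + 11/28) = 1/(1159/28) = 28/1159)
N(64)/7158 + g(131)/32960 = (-144 + 64**2 - 32*64)/7158 + (28/1159)/32960 = (-144 + 4096 - 2048)*(1/7158) + (28/1159)*(1/32960) = 1904*(1/7158) + 7/9550160 = 952/3579 + 7/9550160 = 9091777373/34180022640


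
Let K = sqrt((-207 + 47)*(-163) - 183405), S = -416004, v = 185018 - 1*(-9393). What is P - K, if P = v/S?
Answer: -194411/416004 - 5*I*sqrt(6293) ≈ -0.46733 - 396.64*I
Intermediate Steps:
v = 194411 (v = 185018 + 9393 = 194411)
K = 5*I*sqrt(6293) (K = sqrt(-160*(-163) - 183405) = sqrt(26080 - 183405) = sqrt(-157325) = 5*I*sqrt(6293) ≈ 396.64*I)
P = -194411/416004 (P = 194411/(-416004) = 194411*(-1/416004) = -194411/416004 ≈ -0.46733)
P - K = -194411/416004 - 5*I*sqrt(6293)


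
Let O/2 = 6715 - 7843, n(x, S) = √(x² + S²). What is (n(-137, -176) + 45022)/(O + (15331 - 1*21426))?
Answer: -45022/8351 - √49745/8351 ≈ -5.4179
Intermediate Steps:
n(x, S) = √(S² + x²)
O = -2256 (O = 2*(6715 - 7843) = 2*(-1128) = -2256)
(n(-137, -176) + 45022)/(O + (15331 - 1*21426)) = (√((-176)² + (-137)²) + 45022)/(-2256 + (15331 - 1*21426)) = (√(30976 + 18769) + 45022)/(-2256 + (15331 - 21426)) = (√49745 + 45022)/(-2256 - 6095) = (45022 + √49745)/(-8351) = (45022 + √49745)*(-1/8351) = -45022/8351 - √49745/8351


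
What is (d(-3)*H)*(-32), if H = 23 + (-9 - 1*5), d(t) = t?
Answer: 864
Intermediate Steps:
H = 9 (H = 23 + (-9 - 5) = 23 - 14 = 9)
(d(-3)*H)*(-32) = -3*9*(-32) = -27*(-32) = 864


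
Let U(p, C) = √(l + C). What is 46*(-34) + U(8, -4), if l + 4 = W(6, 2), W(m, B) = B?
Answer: -1564 + I*√6 ≈ -1564.0 + 2.4495*I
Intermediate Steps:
l = -2 (l = -4 + 2 = -2)
U(p, C) = √(-2 + C)
46*(-34) + U(8, -4) = 46*(-34) + √(-2 - 4) = -1564 + √(-6) = -1564 + I*√6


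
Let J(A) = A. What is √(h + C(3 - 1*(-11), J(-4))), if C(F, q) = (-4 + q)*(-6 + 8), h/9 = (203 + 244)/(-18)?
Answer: I*√958/2 ≈ 15.476*I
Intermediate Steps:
h = -447/2 (h = 9*((203 + 244)/(-18)) = 9*(447*(-1/18)) = 9*(-149/6) = -447/2 ≈ -223.50)
C(F, q) = -8 + 2*q (C(F, q) = (-4 + q)*2 = -8 + 2*q)
√(h + C(3 - 1*(-11), J(-4))) = √(-447/2 + (-8 + 2*(-4))) = √(-447/2 + (-8 - 8)) = √(-447/2 - 16) = √(-479/2) = I*√958/2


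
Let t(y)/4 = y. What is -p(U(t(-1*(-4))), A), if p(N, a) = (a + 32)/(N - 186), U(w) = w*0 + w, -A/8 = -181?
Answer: 148/17 ≈ 8.7059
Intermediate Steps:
t(y) = 4*y
A = 1448 (A = -8*(-181) = 1448)
U(w) = w (U(w) = 0 + w = w)
p(N, a) = (32 + a)/(-186 + N)
-p(U(t(-1*(-4))), A) = -(32 + 1448)/(-186 + 4*(-1*(-4))) = -1480/(-186 + 4*4) = -1480/(-186 + 16) = -1480/(-170) = -(-1)*1480/170 = -1*(-148/17) = 148/17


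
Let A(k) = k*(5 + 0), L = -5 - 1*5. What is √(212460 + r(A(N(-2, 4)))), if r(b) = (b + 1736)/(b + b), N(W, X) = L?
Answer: 13*√125706/10 ≈ 460.92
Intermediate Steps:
L = -10 (L = -5 - 5 = -10)
N(W, X) = -10
A(k) = 5*k (A(k) = k*5 = 5*k)
r(b) = (1736 + b)/(2*b) (r(b) = (1736 + b)/((2*b)) = (1736 + b)*(1/(2*b)) = (1736 + b)/(2*b))
√(212460 + r(A(N(-2, 4)))) = √(212460 + (1736 + 5*(-10))/(2*((5*(-10))))) = √(212460 + (½)*(1736 - 50)/(-50)) = √(212460 + (½)*(-1/50)*1686) = √(212460 - 843/50) = √(10622157/50) = 13*√125706/10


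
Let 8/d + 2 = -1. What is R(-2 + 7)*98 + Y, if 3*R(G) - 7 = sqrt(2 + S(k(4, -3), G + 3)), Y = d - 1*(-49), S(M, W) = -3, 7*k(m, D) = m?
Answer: 275 + 98*I/3 ≈ 275.0 + 32.667*I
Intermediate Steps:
d = -8/3 (d = 8/(-2 - 1) = 8/(-3) = 8*(-1/3) = -8/3 ≈ -2.6667)
k(m, D) = m/7
Y = 139/3 (Y = -8/3 - 1*(-49) = -8/3 + 49 = 139/3 ≈ 46.333)
R(G) = 7/3 + I/3 (R(G) = 7/3 + sqrt(2 - 3)/3 = 7/3 + sqrt(-1)/3 = 7/3 + I/3)
R(-2 + 7)*98 + Y = (7/3 + I/3)*98 + 139/3 = (686/3 + 98*I/3) + 139/3 = 275 + 98*I/3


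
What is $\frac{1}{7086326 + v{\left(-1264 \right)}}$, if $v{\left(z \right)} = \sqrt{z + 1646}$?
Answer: $\frac{3543163}{25108008088947} - \frac{\sqrt{382}}{50216016177894} \approx 1.4112 \cdot 10^{-7}$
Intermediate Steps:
$v{\left(z \right)} = \sqrt{1646 + z}$
$\frac{1}{7086326 + v{\left(-1264 \right)}} = \frac{1}{7086326 + \sqrt{1646 - 1264}} = \frac{1}{7086326 + \sqrt{382}}$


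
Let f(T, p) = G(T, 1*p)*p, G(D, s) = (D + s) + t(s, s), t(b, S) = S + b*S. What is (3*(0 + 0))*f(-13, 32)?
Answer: 0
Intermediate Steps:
t(b, S) = S + S*b
G(D, s) = D + s + s*(1 + s) (G(D, s) = (D + s) + s*(1 + s) = D + s + s*(1 + s))
f(T, p) = p*(T + p + p*(1 + p)) (f(T, p) = (T + 1*p + (1*p)*(1 + 1*p))*p = (T + p + p*(1 + p))*p = p*(T + p + p*(1 + p)))
(3*(0 + 0))*f(-13, 32) = (3*(0 + 0))*(32*(-13 + 32 + 32*(1 + 32))) = (3*0)*(32*(-13 + 32 + 32*33)) = 0*(32*(-13 + 32 + 1056)) = 0*(32*1075) = 0*34400 = 0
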